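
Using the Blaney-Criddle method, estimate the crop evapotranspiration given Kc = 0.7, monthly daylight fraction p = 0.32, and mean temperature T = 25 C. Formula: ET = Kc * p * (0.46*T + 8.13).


ET = Kc * p * (0.46*T + 8.13)
ET = 0.7 * 0.32 * (0.46*25 + 8.13)
ET = 0.7 * 0.32 * 19.6300

4.3971 mm/day


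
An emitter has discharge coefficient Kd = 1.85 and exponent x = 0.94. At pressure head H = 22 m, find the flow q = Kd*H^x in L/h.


q = Kd * H^x = 1.85 * 22^0.94 = 1.85 * 18.275839

33.8103 L/h


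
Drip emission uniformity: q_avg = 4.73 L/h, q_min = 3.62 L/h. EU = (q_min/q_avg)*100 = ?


EU = (q_min/q_avg)*100 = (3.62/4.73)*100 = 76.5328%

76.5328 %


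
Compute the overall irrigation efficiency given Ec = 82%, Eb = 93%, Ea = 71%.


Ec = 0.82, Eb = 0.93, Ea = 0.71
E = 0.82 * 0.93 * 0.71 * 100 = 54.1446%

54.1446 %


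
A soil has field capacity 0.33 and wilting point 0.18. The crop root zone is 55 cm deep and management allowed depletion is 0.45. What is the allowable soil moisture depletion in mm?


SMD = (FC - PWP) * d * MAD * 10
SMD = (0.33 - 0.18) * 55 * 0.45 * 10
SMD = 0.1500 * 55 * 0.45 * 10

37.1250 mm


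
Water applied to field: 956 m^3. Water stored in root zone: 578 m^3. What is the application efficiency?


Ea = V_root / V_field * 100 = 578 / 956 * 100 = 60.4603%

60.4603 %


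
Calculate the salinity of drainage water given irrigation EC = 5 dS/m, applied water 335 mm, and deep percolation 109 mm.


EC_dw = EC_iw * D_iw / D_dw
EC_dw = 5 * 335 / 109
EC_dw = 1675 / 109

15.3670 dS/m


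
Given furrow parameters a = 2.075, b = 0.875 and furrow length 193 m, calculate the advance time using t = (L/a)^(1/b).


t = (L/a)^(1/b)
t = (193/2.075)^(1/0.875)
t = 93.012048^(1/0.875)

177.7293 min


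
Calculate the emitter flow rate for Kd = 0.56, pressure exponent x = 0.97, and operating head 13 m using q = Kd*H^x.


q = Kd * H^x = 0.56 * 13^0.97 = 0.56 * 12.037188

6.7408 L/h


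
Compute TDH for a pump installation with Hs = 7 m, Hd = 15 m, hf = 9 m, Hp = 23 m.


TDH = Hs + Hd + hf + Hp = 7 + 15 + 9 + 23 = 54

54 m


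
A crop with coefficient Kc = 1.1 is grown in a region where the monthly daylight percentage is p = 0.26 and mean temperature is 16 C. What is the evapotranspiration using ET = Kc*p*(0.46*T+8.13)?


ET = Kc * p * (0.46*T + 8.13)
ET = 1.1 * 0.26 * (0.46*16 + 8.13)
ET = 1.1 * 0.26 * 15.4900

4.4301 mm/day


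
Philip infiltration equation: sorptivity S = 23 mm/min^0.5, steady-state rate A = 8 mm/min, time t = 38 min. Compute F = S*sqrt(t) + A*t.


F = S*sqrt(t) + A*t
F = 23*sqrt(38) + 8*38
F = 23*6.164414 + 304

445.7815 mm


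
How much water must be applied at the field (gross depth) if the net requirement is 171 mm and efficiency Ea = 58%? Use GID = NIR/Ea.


Ea = 58% = 0.58
GID = NIR / Ea = 171 / 0.58 = 294.8276 mm

294.8276 mm


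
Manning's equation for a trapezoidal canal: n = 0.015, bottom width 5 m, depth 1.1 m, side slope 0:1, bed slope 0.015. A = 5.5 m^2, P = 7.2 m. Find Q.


R = A/P = 5.5/7.2 = 0.763889
Q = (1/0.015) * 5.5 * 0.763889^(2/3) * 0.015^0.5

37.5264 m^3/s


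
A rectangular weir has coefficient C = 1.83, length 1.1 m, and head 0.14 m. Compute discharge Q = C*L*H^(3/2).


Q = C * L * H^(3/2) = 1.83 * 1.1 * 0.14^1.5 = 1.83 * 1.1 * 0.052383

0.1054 m^3/s


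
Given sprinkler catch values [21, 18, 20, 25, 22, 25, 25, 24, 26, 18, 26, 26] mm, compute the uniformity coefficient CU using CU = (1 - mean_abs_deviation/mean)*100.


mean = 23.000000 mm
MAD = 2.666667 mm
CU = (1 - 2.666667/23.000000)*100

88.4058 %


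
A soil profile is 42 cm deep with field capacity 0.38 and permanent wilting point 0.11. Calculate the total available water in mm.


AWC = (FC - PWP) * d * 10
AWC = (0.38 - 0.11) * 42 * 10
AWC = 0.2700 * 42 * 10

113.4000 mm


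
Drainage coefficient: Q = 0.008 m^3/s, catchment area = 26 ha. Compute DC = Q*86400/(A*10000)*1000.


DC = Q * 86400 / (A * 10000) * 1000
DC = 0.008 * 86400 / (26 * 10000) * 1000
DC = 691200.0000 / 260000

2.6585 mm/day


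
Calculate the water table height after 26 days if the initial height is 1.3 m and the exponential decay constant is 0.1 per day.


m = m0 * exp(-k*t)
m = 1.3 * exp(-0.1 * 26)
m = 1.3 * exp(-2.6000)

0.0966 m


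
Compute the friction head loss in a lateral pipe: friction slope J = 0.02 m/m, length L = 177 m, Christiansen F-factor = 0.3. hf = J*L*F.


hf = J * L * F = 0.02 * 177 * 0.3 = 1.0620 m

1.0620 m


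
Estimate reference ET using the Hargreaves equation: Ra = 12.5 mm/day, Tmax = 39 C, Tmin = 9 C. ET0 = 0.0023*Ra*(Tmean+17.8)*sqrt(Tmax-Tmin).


Tmean = (Tmax + Tmin)/2 = (39 + 9)/2 = 24.0
ET0 = 0.0023 * 12.5 * (24.0 + 17.8) * sqrt(39 - 9)
ET0 = 0.0023 * 12.5 * 41.8 * 5.477226

6.5823 mm/day


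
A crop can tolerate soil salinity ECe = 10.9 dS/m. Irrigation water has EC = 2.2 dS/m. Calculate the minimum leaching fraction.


LR = ECiw / (5*ECe - ECiw)
LR = 2.2 / (5*10.9 - 2.2)
LR = 2.2 / 52.3000

0.0421


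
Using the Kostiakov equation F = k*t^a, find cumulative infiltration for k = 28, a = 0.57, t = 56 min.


F = k * t^a = 28 * 56^0.57
F = 28 * 9.918984

277.7316 mm


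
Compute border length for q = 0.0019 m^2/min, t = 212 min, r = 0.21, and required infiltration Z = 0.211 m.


L = q*t/((1+r)*Z)
L = 0.0019*212/((1+0.21)*0.211)
L = 0.4028/0.25531

1.5777 m


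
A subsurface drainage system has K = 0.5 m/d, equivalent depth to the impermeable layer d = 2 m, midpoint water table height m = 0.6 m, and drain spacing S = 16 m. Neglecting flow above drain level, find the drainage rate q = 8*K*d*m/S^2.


q = 8*K*d*m/S^2
q = 8*0.5*2*0.6/16^2
q = 4.8000 / 256

0.0187 m/d


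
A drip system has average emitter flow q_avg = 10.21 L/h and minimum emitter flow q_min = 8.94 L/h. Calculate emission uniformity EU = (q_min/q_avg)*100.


EU = (q_min/q_avg)*100 = (8.94/10.21)*100 = 87.5612%

87.5612 %


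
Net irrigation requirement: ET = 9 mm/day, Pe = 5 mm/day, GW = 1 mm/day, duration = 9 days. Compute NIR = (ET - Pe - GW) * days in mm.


Daily deficit = ET - Pe - GW = 9 - 5 - 1 = 3 mm/day
NIR = 3 * 9 = 27 mm

27.0000 mm


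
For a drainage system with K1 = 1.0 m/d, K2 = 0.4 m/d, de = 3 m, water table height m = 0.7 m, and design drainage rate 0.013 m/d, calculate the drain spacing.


S^2 = 8*K2*de*m/q + 4*K1*m^2/q
S^2 = 8*0.4*3*0.7/0.013 + 4*1.0*0.7^2/0.013
S = sqrt(667.6923)

25.8397 m


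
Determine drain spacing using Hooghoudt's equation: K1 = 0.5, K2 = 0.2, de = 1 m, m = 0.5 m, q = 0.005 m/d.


S^2 = 8*K2*de*m/q + 4*K1*m^2/q
S^2 = 8*0.2*1*0.5/0.005 + 4*0.5*0.5^2/0.005
S = sqrt(260.0000)

16.1245 m


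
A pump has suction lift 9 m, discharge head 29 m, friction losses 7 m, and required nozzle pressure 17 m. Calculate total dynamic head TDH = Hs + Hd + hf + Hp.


TDH = Hs + Hd + hf + Hp = 9 + 29 + 7 + 17 = 62

62 m


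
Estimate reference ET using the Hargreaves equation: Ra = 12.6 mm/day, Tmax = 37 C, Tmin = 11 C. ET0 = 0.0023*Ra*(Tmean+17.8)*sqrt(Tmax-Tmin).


Tmean = (Tmax + Tmin)/2 = (37 + 11)/2 = 24.0
ET0 = 0.0023 * 12.6 * (24.0 + 17.8) * sqrt(37 - 11)
ET0 = 0.0023 * 12.6 * 41.8 * 5.099020

6.1768 mm/day


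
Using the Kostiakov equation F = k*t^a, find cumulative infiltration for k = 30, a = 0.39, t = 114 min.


F = k * t^a = 30 * 114^0.39
F = 30 * 6.341513

190.2454 mm


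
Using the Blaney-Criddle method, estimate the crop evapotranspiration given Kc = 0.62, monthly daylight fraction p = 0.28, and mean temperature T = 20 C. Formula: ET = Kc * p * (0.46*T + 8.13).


ET = Kc * p * (0.46*T + 8.13)
ET = 0.62 * 0.28 * (0.46*20 + 8.13)
ET = 0.62 * 0.28 * 17.3300

3.0085 mm/day


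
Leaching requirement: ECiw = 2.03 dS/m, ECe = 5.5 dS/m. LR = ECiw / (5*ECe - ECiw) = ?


LR = ECiw / (5*ECe - ECiw)
LR = 2.03 / (5*5.5 - 2.03)
LR = 2.03 / 25.4700

0.0797


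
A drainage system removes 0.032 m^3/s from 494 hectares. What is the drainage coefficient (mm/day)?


DC = Q * 86400 / (A * 10000) * 1000
DC = 0.032 * 86400 / (494 * 10000) * 1000
DC = 2764800.0000 / 4940000

0.5597 mm/day


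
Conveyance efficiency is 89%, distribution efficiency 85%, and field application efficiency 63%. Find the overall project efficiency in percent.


Ec = 0.89, Eb = 0.85, Ea = 0.63
E = 0.89 * 0.85 * 0.63 * 100 = 47.6595%

47.6595 %


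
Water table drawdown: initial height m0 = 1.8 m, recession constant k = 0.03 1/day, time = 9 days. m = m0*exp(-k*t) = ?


m = m0 * exp(-k*t)
m = 1.8 * exp(-0.03 * 9)
m = 1.8 * exp(-0.2700)

1.3741 m


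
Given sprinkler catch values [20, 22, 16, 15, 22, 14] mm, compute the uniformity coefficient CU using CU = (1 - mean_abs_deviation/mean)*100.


mean = 18.166667 mm
MAD = 3.166667 mm
CU = (1 - 3.166667/18.166667)*100

82.5688 %


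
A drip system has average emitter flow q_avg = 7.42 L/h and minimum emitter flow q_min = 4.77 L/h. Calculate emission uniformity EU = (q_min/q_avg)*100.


EU = (q_min/q_avg)*100 = (4.77/7.42)*100 = 64.2857%

64.2857 %


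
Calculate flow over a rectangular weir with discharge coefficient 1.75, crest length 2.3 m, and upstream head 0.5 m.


Q = C * L * H^(3/2) = 1.75 * 2.3 * 0.5^1.5 = 1.75 * 2.3 * 0.353553

1.4231 m^3/s


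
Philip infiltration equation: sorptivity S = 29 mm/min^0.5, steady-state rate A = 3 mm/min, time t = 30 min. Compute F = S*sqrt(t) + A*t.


F = S*sqrt(t) + A*t
F = 29*sqrt(30) + 3*30
F = 29*5.477226 + 90

248.8396 mm


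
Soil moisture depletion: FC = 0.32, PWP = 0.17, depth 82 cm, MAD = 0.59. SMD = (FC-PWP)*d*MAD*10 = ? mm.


SMD = (FC - PWP) * d * MAD * 10
SMD = (0.32 - 0.17) * 82 * 0.59 * 10
SMD = 0.1500 * 82 * 0.59 * 10

72.5700 mm


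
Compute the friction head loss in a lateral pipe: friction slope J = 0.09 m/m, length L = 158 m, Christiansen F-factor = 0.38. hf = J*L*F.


hf = J * L * F = 0.09 * 158 * 0.38 = 5.4036 m

5.4036 m


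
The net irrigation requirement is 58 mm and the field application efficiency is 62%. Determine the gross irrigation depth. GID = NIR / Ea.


Ea = 62% = 0.62
GID = NIR / Ea = 58 / 0.62 = 93.5484 mm

93.5484 mm


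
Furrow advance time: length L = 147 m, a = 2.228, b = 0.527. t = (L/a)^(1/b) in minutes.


t = (L/a)^(1/b)
t = (147/2.228)^(1/0.527)
t = 65.978456^(1/0.527)

2833.8443 min


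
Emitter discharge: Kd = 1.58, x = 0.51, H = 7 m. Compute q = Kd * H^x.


q = Kd * H^x = 1.58 * 7^0.51 = 1.58 * 2.697739

4.2624 L/h


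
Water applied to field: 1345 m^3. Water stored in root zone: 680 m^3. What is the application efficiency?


Ea = V_root / V_field * 100 = 680 / 1345 * 100 = 50.5576%

50.5576 %


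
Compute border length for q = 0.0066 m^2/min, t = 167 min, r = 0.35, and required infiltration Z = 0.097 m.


L = q*t/((1+r)*Z)
L = 0.0066*167/((1+0.35)*0.097)
L = 1.1022/0.13095

8.4170 m


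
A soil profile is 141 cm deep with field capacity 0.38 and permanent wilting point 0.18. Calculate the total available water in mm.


AWC = (FC - PWP) * d * 10
AWC = (0.38 - 0.18) * 141 * 10
AWC = 0.2000 * 141 * 10

282.0000 mm


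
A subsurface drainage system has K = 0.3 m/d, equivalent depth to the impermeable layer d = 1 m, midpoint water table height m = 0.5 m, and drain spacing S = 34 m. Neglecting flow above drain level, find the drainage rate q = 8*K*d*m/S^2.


q = 8*K*d*m/S^2
q = 8*0.3*1*0.5/34^2
q = 1.2000 / 1156

0.0010 m/d


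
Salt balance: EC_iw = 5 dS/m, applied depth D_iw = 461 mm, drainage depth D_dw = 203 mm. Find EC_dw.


EC_dw = EC_iw * D_iw / D_dw
EC_dw = 5 * 461 / 203
EC_dw = 2305 / 203

11.3547 dS/m


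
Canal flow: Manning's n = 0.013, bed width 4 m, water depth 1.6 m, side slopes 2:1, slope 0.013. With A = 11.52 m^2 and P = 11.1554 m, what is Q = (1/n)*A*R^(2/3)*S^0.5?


R = A/P = 11.52/11.1554 = 1.032684
Q = (1/0.013) * 11.52 * 1.032684^(2/3) * 0.013^0.5

103.2268 m^3/s


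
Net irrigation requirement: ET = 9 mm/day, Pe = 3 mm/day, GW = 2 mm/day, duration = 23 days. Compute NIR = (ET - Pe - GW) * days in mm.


Daily deficit = ET - Pe - GW = 9 - 3 - 2 = 4 mm/day
NIR = 4 * 23 = 92 mm

92.0000 mm


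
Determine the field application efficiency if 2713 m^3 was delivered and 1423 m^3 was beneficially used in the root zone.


Ea = V_root / V_field * 100 = 1423 / 2713 * 100 = 52.4512%

52.4512 %


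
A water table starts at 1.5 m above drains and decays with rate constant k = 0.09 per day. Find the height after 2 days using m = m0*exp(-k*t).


m = m0 * exp(-k*t)
m = 1.5 * exp(-0.09 * 2)
m = 1.5 * exp(-0.1800)

1.2529 m


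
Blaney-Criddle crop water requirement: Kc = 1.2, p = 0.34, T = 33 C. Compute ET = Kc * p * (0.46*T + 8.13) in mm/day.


ET = Kc * p * (0.46*T + 8.13)
ET = 1.2 * 0.34 * (0.46*33 + 8.13)
ET = 1.2 * 0.34 * 23.3100

9.5105 mm/day


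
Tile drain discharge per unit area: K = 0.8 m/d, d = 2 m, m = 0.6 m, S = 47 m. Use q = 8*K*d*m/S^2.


q = 8*K*d*m/S^2
q = 8*0.8*2*0.6/47^2
q = 7.6800 / 2209

0.0035 m/d


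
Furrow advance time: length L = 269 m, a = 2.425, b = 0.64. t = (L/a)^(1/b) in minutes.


t = (L/a)^(1/b)
t = (269/2.425)^(1/0.64)
t = 110.927835^(1/0.64)

1568.1075 min


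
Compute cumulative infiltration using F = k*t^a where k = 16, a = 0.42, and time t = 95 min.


F = k * t^a = 16 * 95^0.42
F = 16 * 6.770861

108.3338 mm


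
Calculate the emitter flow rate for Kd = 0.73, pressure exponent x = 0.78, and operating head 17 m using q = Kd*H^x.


q = Kd * H^x = 0.73 * 17^0.78 = 0.73 * 9.114863

6.6538 L/h


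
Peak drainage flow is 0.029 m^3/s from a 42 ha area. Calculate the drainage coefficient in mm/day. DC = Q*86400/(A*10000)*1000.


DC = Q * 86400 / (A * 10000) * 1000
DC = 0.029 * 86400 / (42 * 10000) * 1000
DC = 2505600.0000 / 420000

5.9657 mm/day


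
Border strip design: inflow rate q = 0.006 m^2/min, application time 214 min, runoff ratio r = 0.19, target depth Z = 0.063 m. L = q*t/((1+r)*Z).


L = q*t/((1+r)*Z)
L = 0.006*214/((1+0.19)*0.063)
L = 1.284/0.07497

17.1269 m


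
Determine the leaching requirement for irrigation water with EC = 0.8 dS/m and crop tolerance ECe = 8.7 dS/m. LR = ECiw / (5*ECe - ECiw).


LR = ECiw / (5*ECe - ECiw)
LR = 0.8 / (5*8.7 - 0.8)
LR = 0.8 / 42.7000

0.0187


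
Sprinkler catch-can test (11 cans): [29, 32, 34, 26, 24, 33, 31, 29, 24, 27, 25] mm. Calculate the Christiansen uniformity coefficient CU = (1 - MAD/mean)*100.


mean = 28.545455 mm
MAD = 3.041322 mm
CU = (1 - 3.041322/28.545455)*100

89.3457 %


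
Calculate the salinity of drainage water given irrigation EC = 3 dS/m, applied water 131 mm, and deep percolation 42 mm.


EC_dw = EC_iw * D_iw / D_dw
EC_dw = 3 * 131 / 42
EC_dw = 393 / 42

9.3571 dS/m


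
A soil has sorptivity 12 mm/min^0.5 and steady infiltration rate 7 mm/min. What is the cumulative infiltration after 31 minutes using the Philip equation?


F = S*sqrt(t) + A*t
F = 12*sqrt(31) + 7*31
F = 12*5.567764 + 217

283.8132 mm


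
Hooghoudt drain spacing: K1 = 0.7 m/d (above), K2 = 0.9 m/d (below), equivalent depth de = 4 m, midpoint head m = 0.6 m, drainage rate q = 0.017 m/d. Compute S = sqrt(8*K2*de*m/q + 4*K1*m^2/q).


S^2 = 8*K2*de*m/q + 4*K1*m^2/q
S^2 = 8*0.9*4*0.6/0.017 + 4*0.7*0.6^2/0.017
S = sqrt(1075.7647)

32.7989 m


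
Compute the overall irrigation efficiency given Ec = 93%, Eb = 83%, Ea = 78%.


Ec = 0.93, Eb = 0.83, Ea = 0.78
E = 0.93 * 0.83 * 0.78 * 100 = 60.2082%

60.2082 %


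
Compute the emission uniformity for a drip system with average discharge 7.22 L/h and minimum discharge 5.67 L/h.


EU = (q_min/q_avg)*100 = (5.67/7.22)*100 = 78.5319%

78.5319 %


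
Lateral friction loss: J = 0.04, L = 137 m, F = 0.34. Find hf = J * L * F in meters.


hf = J * L * F = 0.04 * 137 * 0.34 = 1.8632 m

1.8632 m


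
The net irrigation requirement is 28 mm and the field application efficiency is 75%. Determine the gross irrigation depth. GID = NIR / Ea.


Ea = 75% = 0.75
GID = NIR / Ea = 28 / 0.75 = 37.3333 mm

37.3333 mm


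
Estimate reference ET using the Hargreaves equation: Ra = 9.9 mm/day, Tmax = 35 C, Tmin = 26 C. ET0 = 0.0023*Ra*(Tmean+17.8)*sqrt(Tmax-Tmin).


Tmean = (Tmax + Tmin)/2 = (35 + 26)/2 = 30.5
ET0 = 0.0023 * 9.9 * (30.5 + 17.8) * sqrt(35 - 26)
ET0 = 0.0023 * 9.9 * 48.3 * 3.000000

3.2994 mm/day


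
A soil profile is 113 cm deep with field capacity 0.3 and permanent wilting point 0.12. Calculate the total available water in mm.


AWC = (FC - PWP) * d * 10
AWC = (0.3 - 0.12) * 113 * 10
AWC = 0.1800 * 113 * 10

203.4000 mm


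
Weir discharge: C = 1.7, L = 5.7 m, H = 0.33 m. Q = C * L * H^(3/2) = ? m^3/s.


Q = C * L * H^(3/2) = 1.7 * 5.7 * 0.33^1.5 = 1.7 * 5.7 * 0.189571

1.8369 m^3/s


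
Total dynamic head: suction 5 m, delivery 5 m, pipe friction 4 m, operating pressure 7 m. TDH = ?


TDH = Hs + Hd + hf + Hp = 5 + 5 + 4 + 7 = 21

21 m


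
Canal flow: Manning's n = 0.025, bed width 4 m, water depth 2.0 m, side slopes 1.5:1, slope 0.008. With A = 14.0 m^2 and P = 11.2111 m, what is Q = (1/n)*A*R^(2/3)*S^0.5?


R = A/P = 14.0/11.2111 = 1.248762
Q = (1/0.025) * 14.0 * 1.248762^(2/3) * 0.008^0.5

58.0835 m^3/s


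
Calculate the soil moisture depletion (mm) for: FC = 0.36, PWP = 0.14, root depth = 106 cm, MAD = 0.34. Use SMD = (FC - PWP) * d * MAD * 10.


SMD = (FC - PWP) * d * MAD * 10
SMD = (0.36 - 0.14) * 106 * 0.34 * 10
SMD = 0.2200 * 106 * 0.34 * 10

79.2880 mm


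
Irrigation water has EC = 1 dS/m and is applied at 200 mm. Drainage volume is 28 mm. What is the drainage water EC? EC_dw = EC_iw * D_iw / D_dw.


EC_dw = EC_iw * D_iw / D_dw
EC_dw = 1 * 200 / 28
EC_dw = 200 / 28

7.1429 dS/m


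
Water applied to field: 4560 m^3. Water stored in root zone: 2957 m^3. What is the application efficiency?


Ea = V_root / V_field * 100 = 2957 / 4560 * 100 = 64.8465%

64.8465 %


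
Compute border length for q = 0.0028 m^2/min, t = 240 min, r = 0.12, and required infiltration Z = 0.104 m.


L = q*t/((1+r)*Z)
L = 0.0028*240/((1+0.12)*0.104)
L = 0.672/0.11648

5.7692 m


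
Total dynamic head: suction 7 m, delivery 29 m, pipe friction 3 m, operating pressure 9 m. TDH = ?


TDH = Hs + Hd + hf + Hp = 7 + 29 + 3 + 9 = 48

48 m


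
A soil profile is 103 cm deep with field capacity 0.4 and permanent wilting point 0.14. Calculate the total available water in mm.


AWC = (FC - PWP) * d * 10
AWC = (0.4 - 0.14) * 103 * 10
AWC = 0.2600 * 103 * 10

267.8000 mm


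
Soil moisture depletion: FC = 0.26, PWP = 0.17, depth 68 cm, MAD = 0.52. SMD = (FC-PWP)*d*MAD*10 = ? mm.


SMD = (FC - PWP) * d * MAD * 10
SMD = (0.26 - 0.17) * 68 * 0.52 * 10
SMD = 0.0900 * 68 * 0.52 * 10

31.8240 mm


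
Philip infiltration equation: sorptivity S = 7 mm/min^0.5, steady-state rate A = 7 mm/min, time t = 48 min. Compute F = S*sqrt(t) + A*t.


F = S*sqrt(t) + A*t
F = 7*sqrt(48) + 7*48
F = 7*6.928203 + 336

384.4974 mm


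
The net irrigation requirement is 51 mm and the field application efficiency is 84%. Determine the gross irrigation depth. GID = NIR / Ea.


Ea = 84% = 0.84
GID = NIR / Ea = 51 / 0.84 = 60.7143 mm

60.7143 mm


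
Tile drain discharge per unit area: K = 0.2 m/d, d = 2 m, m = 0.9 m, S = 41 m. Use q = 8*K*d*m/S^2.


q = 8*K*d*m/S^2
q = 8*0.2*2*0.9/41^2
q = 2.8800 / 1681

0.0017 m/d


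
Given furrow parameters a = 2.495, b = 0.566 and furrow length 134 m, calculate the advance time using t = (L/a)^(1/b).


t = (L/a)^(1/b)
t = (134/2.495)^(1/0.566)
t = 53.707415^(1/0.566)

1139.1938 min


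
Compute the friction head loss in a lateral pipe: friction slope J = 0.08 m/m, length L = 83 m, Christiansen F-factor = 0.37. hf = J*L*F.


hf = J * L * F = 0.08 * 83 * 0.37 = 2.4568 m

2.4568 m


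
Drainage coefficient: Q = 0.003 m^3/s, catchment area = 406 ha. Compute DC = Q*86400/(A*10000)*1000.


DC = Q * 86400 / (A * 10000) * 1000
DC = 0.003 * 86400 / (406 * 10000) * 1000
DC = 259200.0000 / 4060000

0.0638 mm/day


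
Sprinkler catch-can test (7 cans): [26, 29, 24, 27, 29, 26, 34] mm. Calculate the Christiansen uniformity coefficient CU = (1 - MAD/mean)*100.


mean = 27.857143 mm
MAD = 2.408163 mm
CU = (1 - 2.408163/27.857143)*100

91.3553 %


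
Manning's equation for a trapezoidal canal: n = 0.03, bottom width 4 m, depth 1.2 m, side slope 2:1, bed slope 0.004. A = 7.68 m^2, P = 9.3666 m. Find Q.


R = A/P = 7.68/9.3666 = 0.819935
Q = (1/0.03) * 7.68 * 0.819935^(2/3) * 0.004^0.5

14.1837 m^3/s


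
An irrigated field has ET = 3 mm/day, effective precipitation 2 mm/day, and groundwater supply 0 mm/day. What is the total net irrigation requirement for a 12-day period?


Daily deficit = ET - Pe - GW = 3 - 2 - 0 = 1 mm/day
NIR = 1 * 12 = 12 mm

12.0000 mm


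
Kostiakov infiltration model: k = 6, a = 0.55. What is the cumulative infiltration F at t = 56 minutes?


F = k * t^a = 6 * 56^0.55
F = 6 * 9.151735

54.9104 mm


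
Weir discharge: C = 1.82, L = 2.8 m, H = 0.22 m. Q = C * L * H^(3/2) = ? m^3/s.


Q = C * L * H^(3/2) = 1.82 * 2.8 * 0.22^1.5 = 1.82 * 2.8 * 0.103189

0.5259 m^3/s


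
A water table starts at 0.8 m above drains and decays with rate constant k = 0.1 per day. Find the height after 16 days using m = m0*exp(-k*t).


m = m0 * exp(-k*t)
m = 0.8 * exp(-0.1 * 16)
m = 0.8 * exp(-1.6000)

0.1615 m


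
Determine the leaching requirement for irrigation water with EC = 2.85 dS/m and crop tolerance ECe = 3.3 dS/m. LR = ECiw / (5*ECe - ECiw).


LR = ECiw / (5*ECe - ECiw)
LR = 2.85 / (5*3.3 - 2.85)
LR = 2.85 / 13.6500

0.2088


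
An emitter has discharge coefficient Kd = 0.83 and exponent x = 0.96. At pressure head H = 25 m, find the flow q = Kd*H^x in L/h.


q = Kd * H^x = 0.83 * 25^0.96 = 0.83 * 21.979733

18.2432 L/h


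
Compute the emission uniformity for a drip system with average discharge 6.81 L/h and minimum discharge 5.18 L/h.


EU = (q_min/q_avg)*100 = (5.18/6.81)*100 = 76.0646%

76.0646 %


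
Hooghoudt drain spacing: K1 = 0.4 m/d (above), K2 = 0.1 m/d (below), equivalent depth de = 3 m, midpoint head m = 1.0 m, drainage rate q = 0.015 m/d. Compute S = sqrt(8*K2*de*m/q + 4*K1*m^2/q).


S^2 = 8*K2*de*m/q + 4*K1*m^2/q
S^2 = 8*0.1*3*1.0/0.015 + 4*0.4*1.0^2/0.015
S = sqrt(266.6667)

16.3299 m


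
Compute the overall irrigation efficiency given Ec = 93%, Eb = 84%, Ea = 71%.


Ec = 0.93, Eb = 0.84, Ea = 0.71
E = 0.93 * 0.84 * 0.71 * 100 = 55.4652%

55.4652 %


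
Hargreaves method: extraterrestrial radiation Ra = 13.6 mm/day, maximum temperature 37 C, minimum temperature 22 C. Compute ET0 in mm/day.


Tmean = (Tmax + Tmin)/2 = (37 + 22)/2 = 29.5
ET0 = 0.0023 * 13.6 * (29.5 + 17.8) * sqrt(37 - 22)
ET0 = 0.0023 * 13.6 * 47.3 * 3.872983

5.7302 mm/day


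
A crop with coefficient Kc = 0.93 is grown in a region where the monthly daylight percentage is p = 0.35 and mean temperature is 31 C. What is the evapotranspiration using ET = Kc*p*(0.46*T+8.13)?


ET = Kc * p * (0.46*T + 8.13)
ET = 0.93 * 0.35 * (0.46*31 + 8.13)
ET = 0.93 * 0.35 * 22.3900

7.2879 mm/day


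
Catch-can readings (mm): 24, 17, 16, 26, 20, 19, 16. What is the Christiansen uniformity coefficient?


mean = 19.714286 mm
MAD = 3.102041 mm
CU = (1 - 3.102041/19.714286)*100

84.2650 %


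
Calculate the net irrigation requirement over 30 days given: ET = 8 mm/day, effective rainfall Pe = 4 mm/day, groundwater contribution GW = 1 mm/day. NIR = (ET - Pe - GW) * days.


Daily deficit = ET - Pe - GW = 8 - 4 - 1 = 3 mm/day
NIR = 3 * 30 = 90 mm

90.0000 mm


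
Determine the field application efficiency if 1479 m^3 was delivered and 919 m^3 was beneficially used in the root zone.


Ea = V_root / V_field * 100 = 919 / 1479 * 100 = 62.1366%

62.1366 %


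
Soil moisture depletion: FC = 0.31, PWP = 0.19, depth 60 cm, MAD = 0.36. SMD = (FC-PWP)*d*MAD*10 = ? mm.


SMD = (FC - PWP) * d * MAD * 10
SMD = (0.31 - 0.19) * 60 * 0.36 * 10
SMD = 0.1200 * 60 * 0.36 * 10

25.9200 mm


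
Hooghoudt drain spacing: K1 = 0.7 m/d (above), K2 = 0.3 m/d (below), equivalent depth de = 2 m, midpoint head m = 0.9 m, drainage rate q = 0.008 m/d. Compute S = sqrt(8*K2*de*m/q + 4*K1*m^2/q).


S^2 = 8*K2*de*m/q + 4*K1*m^2/q
S^2 = 8*0.3*2*0.9/0.008 + 4*0.7*0.9^2/0.008
S = sqrt(823.5000)

28.6967 m


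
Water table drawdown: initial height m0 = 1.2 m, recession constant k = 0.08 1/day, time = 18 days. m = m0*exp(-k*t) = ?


m = m0 * exp(-k*t)
m = 1.2 * exp(-0.08 * 18)
m = 1.2 * exp(-1.4400)

0.2843 m


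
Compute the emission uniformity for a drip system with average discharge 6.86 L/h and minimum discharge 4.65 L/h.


EU = (q_min/q_avg)*100 = (4.65/6.86)*100 = 67.7843%

67.7843 %


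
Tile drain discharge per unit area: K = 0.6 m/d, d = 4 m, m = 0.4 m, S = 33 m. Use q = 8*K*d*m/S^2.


q = 8*K*d*m/S^2
q = 8*0.6*4*0.4/33^2
q = 7.6800 / 1089

0.0071 m/d


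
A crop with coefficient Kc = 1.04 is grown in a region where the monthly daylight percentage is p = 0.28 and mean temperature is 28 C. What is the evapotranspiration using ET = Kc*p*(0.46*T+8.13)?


ET = Kc * p * (0.46*T + 8.13)
ET = 1.04 * 0.28 * (0.46*28 + 8.13)
ET = 1.04 * 0.28 * 21.0100

6.1181 mm/day


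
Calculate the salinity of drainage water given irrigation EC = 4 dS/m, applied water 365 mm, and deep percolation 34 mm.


EC_dw = EC_iw * D_iw / D_dw
EC_dw = 4 * 365 / 34
EC_dw = 1460 / 34

42.9412 dS/m


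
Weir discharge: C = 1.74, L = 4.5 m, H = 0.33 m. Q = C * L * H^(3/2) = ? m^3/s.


Q = C * L * H^(3/2) = 1.74 * 4.5 * 0.33^1.5 = 1.74 * 4.5 * 0.189571

1.4843 m^3/s


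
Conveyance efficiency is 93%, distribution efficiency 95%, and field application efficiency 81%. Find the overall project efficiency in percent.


Ec = 0.93, Eb = 0.95, Ea = 0.81
E = 0.93 * 0.95 * 0.81 * 100 = 71.5635%

71.5635 %


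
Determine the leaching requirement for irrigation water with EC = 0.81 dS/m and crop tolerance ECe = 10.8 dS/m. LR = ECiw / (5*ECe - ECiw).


LR = ECiw / (5*ECe - ECiw)
LR = 0.81 / (5*10.8 - 0.81)
LR = 0.81 / 53.1900

0.0152


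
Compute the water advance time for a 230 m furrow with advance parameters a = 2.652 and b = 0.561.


t = (L/a)^(1/b)
t = (230/2.652)^(1/0.561)
t = 86.726998^(1/0.561)

2849.8403 min


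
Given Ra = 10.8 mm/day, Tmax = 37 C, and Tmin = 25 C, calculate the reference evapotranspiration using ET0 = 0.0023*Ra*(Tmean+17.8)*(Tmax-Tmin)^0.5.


Tmean = (Tmax + Tmin)/2 = (37 + 25)/2 = 31.0
ET0 = 0.0023 * 10.8 * (31.0 + 17.8) * sqrt(37 - 25)
ET0 = 0.0023 * 10.8 * 48.8 * 3.464102

4.1992 mm/day


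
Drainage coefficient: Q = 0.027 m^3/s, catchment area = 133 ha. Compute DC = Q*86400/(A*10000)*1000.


DC = Q * 86400 / (A * 10000) * 1000
DC = 0.027 * 86400 / (133 * 10000) * 1000
DC = 2332800.0000 / 1330000

1.7540 mm/day


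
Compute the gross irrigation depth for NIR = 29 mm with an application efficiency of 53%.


Ea = 53% = 0.53
GID = NIR / Ea = 29 / 0.53 = 54.7170 mm

54.7170 mm


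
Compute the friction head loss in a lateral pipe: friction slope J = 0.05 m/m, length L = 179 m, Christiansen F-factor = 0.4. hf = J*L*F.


hf = J * L * F = 0.05 * 179 * 0.4 = 3.5800 m

3.5800 m


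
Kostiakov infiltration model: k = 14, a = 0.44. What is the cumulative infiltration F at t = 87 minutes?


F = k * t^a = 14 * 87^0.44
F = 14 * 7.134910

99.8887 mm


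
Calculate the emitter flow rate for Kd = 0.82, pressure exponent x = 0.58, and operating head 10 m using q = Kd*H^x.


q = Kd * H^x = 0.82 * 10^0.58 = 0.82 * 3.801894

3.1176 L/h


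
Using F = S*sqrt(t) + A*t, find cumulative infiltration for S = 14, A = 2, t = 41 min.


F = S*sqrt(t) + A*t
F = 14*sqrt(41) + 2*41
F = 14*6.403124 + 82

171.6437 mm


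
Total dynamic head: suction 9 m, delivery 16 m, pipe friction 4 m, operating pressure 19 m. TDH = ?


TDH = Hs + Hd + hf + Hp = 9 + 16 + 4 + 19 = 48

48 m


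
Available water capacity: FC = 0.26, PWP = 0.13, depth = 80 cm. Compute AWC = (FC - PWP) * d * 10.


AWC = (FC - PWP) * d * 10
AWC = (0.26 - 0.13) * 80 * 10
AWC = 0.1300 * 80 * 10

104.0000 mm


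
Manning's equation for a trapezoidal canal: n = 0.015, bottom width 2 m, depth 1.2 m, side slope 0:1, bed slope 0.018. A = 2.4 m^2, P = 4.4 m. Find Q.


R = A/P = 2.4/4.4 = 0.545455
Q = (1/0.015) * 2.4 * 0.545455^(2/3) * 0.018^0.5

14.3305 m^3/s


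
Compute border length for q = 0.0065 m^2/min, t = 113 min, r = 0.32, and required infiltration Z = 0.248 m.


L = q*t/((1+r)*Z)
L = 0.0065*113/((1+0.32)*0.248)
L = 0.7345/0.32736

2.2437 m


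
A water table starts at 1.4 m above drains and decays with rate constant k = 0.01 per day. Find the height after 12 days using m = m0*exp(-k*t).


m = m0 * exp(-k*t)
m = 1.4 * exp(-0.01 * 12)
m = 1.4 * exp(-0.1200)

1.2417 m


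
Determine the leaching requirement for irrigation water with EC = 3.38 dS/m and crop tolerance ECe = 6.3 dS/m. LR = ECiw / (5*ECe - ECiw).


LR = ECiw / (5*ECe - ECiw)
LR = 3.38 / (5*6.3 - 3.38)
LR = 3.38 / 28.1200

0.1202


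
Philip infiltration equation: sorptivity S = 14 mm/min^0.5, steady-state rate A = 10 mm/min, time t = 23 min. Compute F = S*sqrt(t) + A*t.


F = S*sqrt(t) + A*t
F = 14*sqrt(23) + 10*23
F = 14*4.795832 + 230

297.1416 mm


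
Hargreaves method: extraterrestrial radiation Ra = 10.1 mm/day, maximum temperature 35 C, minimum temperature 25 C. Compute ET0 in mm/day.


Tmean = (Tmax + Tmin)/2 = (35 + 25)/2 = 30.0
ET0 = 0.0023 * 10.1 * (30.0 + 17.8) * sqrt(35 - 25)
ET0 = 0.0023 * 10.1 * 47.8 * 3.162278

3.5114 mm/day


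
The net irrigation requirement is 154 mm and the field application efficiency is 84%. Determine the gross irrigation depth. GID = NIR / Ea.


Ea = 84% = 0.84
GID = NIR / Ea = 154 / 0.84 = 183.3333 mm

183.3333 mm


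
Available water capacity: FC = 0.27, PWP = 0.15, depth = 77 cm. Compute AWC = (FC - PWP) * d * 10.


AWC = (FC - PWP) * d * 10
AWC = (0.27 - 0.15) * 77 * 10
AWC = 0.1200 * 77 * 10

92.4000 mm


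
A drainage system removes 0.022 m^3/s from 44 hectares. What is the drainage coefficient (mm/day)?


DC = Q * 86400 / (A * 10000) * 1000
DC = 0.022 * 86400 / (44 * 10000) * 1000
DC = 1900800.0000 / 440000

4.3200 mm/day


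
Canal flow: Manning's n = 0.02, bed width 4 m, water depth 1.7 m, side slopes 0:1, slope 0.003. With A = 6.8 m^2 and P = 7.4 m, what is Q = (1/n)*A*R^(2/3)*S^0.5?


R = A/P = 6.8/7.4 = 0.918919
Q = (1/0.02) * 6.8 * 0.918919^(2/3) * 0.003^0.5

17.6018 m^3/s


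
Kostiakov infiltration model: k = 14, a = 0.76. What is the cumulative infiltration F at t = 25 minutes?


F = k * t^a = 14 * 25^0.76
F = 14 * 11.546076

161.6451 mm


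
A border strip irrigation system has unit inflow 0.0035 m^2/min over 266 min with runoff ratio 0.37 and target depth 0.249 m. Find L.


L = q*t/((1+r)*Z)
L = 0.0035*266/((1+0.37)*0.249)
L = 0.931/0.34113

2.7292 m


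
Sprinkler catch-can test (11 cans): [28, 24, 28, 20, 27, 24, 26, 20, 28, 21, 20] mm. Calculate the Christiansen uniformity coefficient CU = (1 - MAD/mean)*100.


mean = 24.181818 mm
MAD = 2.925620 mm
CU = (1 - 2.925620/24.181818)*100

87.9016 %


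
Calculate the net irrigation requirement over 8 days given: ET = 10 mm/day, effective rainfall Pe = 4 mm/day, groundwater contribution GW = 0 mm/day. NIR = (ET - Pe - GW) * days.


Daily deficit = ET - Pe - GW = 10 - 4 - 0 = 6 mm/day
NIR = 6 * 8 = 48 mm

48.0000 mm


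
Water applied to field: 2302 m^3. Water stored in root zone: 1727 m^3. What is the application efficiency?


Ea = V_root / V_field * 100 = 1727 / 2302 * 100 = 75.0217%

75.0217 %


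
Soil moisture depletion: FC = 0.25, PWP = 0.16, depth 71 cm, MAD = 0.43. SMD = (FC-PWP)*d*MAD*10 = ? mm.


SMD = (FC - PWP) * d * MAD * 10
SMD = (0.25 - 0.16) * 71 * 0.43 * 10
SMD = 0.0900 * 71 * 0.43 * 10

27.4770 mm


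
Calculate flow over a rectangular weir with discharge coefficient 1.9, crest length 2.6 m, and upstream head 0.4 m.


Q = C * L * H^(3/2) = 1.9 * 2.6 * 0.4^1.5 = 1.9 * 2.6 * 0.252982

1.2497 m^3/s


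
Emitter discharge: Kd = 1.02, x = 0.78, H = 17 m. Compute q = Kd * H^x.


q = Kd * H^x = 1.02 * 17^0.78 = 1.02 * 9.114863

9.2972 L/h


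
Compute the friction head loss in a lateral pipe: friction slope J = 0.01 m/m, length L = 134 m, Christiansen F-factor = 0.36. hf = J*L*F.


hf = J * L * F = 0.01 * 134 * 0.36 = 0.4824 m

0.4824 m


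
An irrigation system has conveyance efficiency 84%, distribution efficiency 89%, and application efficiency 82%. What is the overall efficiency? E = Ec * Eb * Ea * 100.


Ec = 0.84, Eb = 0.89, Ea = 0.82
E = 0.84 * 0.89 * 0.82 * 100 = 61.3032%

61.3032 %


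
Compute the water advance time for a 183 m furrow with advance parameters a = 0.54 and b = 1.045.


t = (L/a)^(1/b)
t = (183/0.54)^(1/1.045)
t = 338.888889^(1/1.045)

263.6984 min


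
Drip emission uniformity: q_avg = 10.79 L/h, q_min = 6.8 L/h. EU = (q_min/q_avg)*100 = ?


EU = (q_min/q_avg)*100 = (6.8/10.79)*100 = 63.0213%

63.0213 %


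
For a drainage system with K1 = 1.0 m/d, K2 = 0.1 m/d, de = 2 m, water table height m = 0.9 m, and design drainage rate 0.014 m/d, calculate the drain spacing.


S^2 = 8*K2*de*m/q + 4*K1*m^2/q
S^2 = 8*0.1*2*0.9/0.014 + 4*1.0*0.9^2/0.014
S = sqrt(334.2857)

18.2835 m


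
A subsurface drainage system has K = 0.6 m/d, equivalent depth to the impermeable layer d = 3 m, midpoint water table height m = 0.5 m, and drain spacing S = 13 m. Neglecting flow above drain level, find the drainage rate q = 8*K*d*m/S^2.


q = 8*K*d*m/S^2
q = 8*0.6*3*0.5/13^2
q = 7.2000 / 169

0.0426 m/d


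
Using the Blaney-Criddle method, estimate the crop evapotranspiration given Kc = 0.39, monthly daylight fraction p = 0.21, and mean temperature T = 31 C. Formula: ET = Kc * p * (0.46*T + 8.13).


ET = Kc * p * (0.46*T + 8.13)
ET = 0.39 * 0.21 * (0.46*31 + 8.13)
ET = 0.39 * 0.21 * 22.3900

1.8337 mm/day


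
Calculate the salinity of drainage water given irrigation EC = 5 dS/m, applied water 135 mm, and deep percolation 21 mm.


EC_dw = EC_iw * D_iw / D_dw
EC_dw = 5 * 135 / 21
EC_dw = 675 / 21

32.1429 dS/m


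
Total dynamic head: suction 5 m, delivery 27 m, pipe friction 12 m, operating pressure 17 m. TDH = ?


TDH = Hs + Hd + hf + Hp = 5 + 27 + 12 + 17 = 61

61 m


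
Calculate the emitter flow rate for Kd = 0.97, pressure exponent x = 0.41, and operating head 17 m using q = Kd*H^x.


q = Kd * H^x = 0.97 * 17^0.41 = 0.97 * 3.195097

3.0992 L/h


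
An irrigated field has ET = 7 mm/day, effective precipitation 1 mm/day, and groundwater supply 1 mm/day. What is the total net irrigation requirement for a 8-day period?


Daily deficit = ET - Pe - GW = 7 - 1 - 1 = 5 mm/day
NIR = 5 * 8 = 40 mm

40.0000 mm


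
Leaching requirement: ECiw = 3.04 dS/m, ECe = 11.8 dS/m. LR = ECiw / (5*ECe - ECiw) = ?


LR = ECiw / (5*ECe - ECiw)
LR = 3.04 / (5*11.8 - 3.04)
LR = 3.04 / 55.9600

0.0543


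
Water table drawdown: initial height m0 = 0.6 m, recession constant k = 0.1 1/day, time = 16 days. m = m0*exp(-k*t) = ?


m = m0 * exp(-k*t)
m = 0.6 * exp(-0.1 * 16)
m = 0.6 * exp(-1.6000)

0.1211 m


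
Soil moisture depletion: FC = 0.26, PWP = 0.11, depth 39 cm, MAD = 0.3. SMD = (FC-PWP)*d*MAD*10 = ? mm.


SMD = (FC - PWP) * d * MAD * 10
SMD = (0.26 - 0.11) * 39 * 0.3 * 10
SMD = 0.1500 * 39 * 0.3 * 10

17.5500 mm


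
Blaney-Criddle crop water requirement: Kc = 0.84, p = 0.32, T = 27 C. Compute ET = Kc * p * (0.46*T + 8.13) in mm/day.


ET = Kc * p * (0.46*T + 8.13)
ET = 0.84 * 0.32 * (0.46*27 + 8.13)
ET = 0.84 * 0.32 * 20.5500

5.5238 mm/day


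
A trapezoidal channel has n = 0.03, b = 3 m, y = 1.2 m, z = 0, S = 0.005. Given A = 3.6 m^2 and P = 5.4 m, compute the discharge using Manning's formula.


R = A/P = 3.6/5.4 = 0.666667
Q = (1/0.03) * 3.6 * 0.666667^(2/3) * 0.005^0.5

6.4755 m^3/s


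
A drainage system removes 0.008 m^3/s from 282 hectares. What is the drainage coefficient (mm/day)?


DC = Q * 86400 / (A * 10000) * 1000
DC = 0.008 * 86400 / (282 * 10000) * 1000
DC = 691200.0000 / 2820000

0.2451 mm/day


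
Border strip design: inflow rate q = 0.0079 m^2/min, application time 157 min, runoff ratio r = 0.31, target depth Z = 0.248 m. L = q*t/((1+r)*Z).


L = q*t/((1+r)*Z)
L = 0.0079*157/((1+0.31)*0.248)
L = 1.2403/0.32488

3.8177 m


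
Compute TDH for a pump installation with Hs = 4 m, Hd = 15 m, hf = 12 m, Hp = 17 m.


TDH = Hs + Hd + hf + Hp = 4 + 15 + 12 + 17 = 48

48 m


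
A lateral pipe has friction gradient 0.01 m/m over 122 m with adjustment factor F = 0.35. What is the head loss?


hf = J * L * F = 0.01 * 122 * 0.35 = 0.4270 m

0.4270 m


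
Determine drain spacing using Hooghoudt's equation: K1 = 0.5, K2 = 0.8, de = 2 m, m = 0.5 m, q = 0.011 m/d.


S^2 = 8*K2*de*m/q + 4*K1*m^2/q
S^2 = 8*0.8*2*0.5/0.011 + 4*0.5*0.5^2/0.011
S = sqrt(627.2727)

25.0454 m


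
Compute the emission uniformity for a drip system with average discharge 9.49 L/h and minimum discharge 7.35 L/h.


EU = (q_min/q_avg)*100 = (7.35/9.49)*100 = 77.4499%

77.4499 %


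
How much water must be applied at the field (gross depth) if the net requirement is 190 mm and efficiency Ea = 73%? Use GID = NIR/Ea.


Ea = 73% = 0.73
GID = NIR / Ea = 190 / 0.73 = 260.2740 mm

260.2740 mm


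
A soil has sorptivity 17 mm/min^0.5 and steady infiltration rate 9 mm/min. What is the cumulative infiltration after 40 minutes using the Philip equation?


F = S*sqrt(t) + A*t
F = 17*sqrt(40) + 9*40
F = 17*6.324555 + 360

467.5174 mm


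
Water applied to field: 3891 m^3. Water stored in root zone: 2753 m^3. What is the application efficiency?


Ea = V_root / V_field * 100 = 2753 / 3891 * 100 = 70.7530%

70.7530 %


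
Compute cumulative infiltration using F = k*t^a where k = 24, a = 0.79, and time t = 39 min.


F = k * t^a = 24 * 39^0.79
F = 24 * 18.069288

433.6629 mm


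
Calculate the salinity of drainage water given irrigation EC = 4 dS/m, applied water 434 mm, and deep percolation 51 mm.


EC_dw = EC_iw * D_iw / D_dw
EC_dw = 4 * 434 / 51
EC_dw = 1736 / 51

34.0392 dS/m


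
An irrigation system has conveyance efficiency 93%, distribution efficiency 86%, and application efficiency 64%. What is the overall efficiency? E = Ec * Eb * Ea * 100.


Ec = 0.93, Eb = 0.86, Ea = 0.64
E = 0.93 * 0.86 * 0.64 * 100 = 51.1872%

51.1872 %


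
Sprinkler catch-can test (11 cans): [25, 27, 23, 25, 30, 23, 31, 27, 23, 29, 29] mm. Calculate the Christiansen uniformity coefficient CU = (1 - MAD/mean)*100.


mean = 26.545455 mm
MAD = 2.495868 mm
CU = (1 - 2.495868/26.545455)*100

90.5978 %


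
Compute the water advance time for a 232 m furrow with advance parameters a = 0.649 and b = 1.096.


t = (L/a)^(1/b)
t = (232/0.649)^(1/1.096)
t = 357.473035^(1/1.096)

213.6001 min


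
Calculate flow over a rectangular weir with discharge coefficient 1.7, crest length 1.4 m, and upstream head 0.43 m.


Q = C * L * H^(3/2) = 1.7 * 1.4 * 0.43^1.5 = 1.7 * 1.4 * 0.281970

0.6711 m^3/s


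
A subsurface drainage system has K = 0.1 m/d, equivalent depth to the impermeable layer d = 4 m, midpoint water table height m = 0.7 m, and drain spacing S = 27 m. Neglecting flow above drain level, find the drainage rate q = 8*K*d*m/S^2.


q = 8*K*d*m/S^2
q = 8*0.1*4*0.7/27^2
q = 2.2400 / 729

0.0031 m/d


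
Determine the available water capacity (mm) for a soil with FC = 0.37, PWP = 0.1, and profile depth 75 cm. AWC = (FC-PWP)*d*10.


AWC = (FC - PWP) * d * 10
AWC = (0.37 - 0.1) * 75 * 10
AWC = 0.2700 * 75 * 10

202.5000 mm


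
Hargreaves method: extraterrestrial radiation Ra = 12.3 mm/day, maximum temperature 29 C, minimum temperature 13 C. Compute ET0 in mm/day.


Tmean = (Tmax + Tmin)/2 = (29 + 13)/2 = 21.0
ET0 = 0.0023 * 12.3 * (21.0 + 17.8) * sqrt(29 - 13)
ET0 = 0.0023 * 12.3 * 38.8 * 4.000000

4.3906 mm/day
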